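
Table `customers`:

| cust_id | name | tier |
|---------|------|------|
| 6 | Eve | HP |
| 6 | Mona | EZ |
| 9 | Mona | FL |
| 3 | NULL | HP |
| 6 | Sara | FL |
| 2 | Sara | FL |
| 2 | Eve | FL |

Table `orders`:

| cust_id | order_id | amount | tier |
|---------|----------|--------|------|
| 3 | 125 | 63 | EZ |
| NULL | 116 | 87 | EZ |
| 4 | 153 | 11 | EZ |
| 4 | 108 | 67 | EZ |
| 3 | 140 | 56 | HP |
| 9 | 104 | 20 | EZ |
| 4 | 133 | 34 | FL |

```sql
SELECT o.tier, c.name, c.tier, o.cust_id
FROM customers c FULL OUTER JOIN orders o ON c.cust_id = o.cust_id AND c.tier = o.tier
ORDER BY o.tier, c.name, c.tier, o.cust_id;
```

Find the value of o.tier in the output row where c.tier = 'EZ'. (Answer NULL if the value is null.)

NULL

FULL OUTER JOIN keeps every row from both sides; unmatched rows get NULL for the other side's columns.
Matching on c.cust_id = o.cust_id AND c.tier = o.tier. A NULL in a compared column never satisfies the condition.
Matched pairs: 1; unmatched c rows kept: 6; unmatched o rows kept: 6.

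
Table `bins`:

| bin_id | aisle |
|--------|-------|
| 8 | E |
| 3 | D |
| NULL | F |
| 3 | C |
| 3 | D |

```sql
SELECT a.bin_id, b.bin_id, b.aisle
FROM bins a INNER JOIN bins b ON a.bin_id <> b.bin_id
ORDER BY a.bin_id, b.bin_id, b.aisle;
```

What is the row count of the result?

6

INNER JOIN keeps only pairs where the ON condition holds.
Matching on a.bin_id <> b.bin_id. A NULL in a compared column never satisfies the condition.
Matched pairs: 6.
Total: 6 rows.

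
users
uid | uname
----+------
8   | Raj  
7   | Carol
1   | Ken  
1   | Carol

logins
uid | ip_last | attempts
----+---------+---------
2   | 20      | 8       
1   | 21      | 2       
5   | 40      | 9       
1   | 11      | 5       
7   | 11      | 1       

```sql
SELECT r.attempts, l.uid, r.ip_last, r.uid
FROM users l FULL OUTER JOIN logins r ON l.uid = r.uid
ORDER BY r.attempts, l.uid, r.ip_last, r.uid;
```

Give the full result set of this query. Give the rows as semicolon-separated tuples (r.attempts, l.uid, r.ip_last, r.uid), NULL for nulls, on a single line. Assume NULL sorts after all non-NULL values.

(1, 7, 11, 7); (2, 1, 21, 1); (2, 1, 21, 1); (5, 1, 11, 1); (5, 1, 11, 1); (8, NULL, 20, 2); (9, NULL, 40, 5); (NULL, 8, NULL, NULL)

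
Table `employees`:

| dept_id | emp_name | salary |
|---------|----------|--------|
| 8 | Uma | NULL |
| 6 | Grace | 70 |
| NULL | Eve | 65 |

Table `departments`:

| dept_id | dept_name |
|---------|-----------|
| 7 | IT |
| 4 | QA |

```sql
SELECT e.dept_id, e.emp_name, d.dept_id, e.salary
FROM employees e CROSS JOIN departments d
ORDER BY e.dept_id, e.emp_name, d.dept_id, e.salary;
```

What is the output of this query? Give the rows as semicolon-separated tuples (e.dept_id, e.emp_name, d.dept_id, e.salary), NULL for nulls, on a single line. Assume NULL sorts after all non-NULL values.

(6, Grace, 4, 70); (6, Grace, 7, 70); (8, Uma, 4, NULL); (8, Uma, 7, NULL); (NULL, Eve, 4, 65); (NULL, Eve, 7, 65)

CROSS JOIN pairs every row of `employees` with every row of `departments`: 3 × 2 = 6 rows.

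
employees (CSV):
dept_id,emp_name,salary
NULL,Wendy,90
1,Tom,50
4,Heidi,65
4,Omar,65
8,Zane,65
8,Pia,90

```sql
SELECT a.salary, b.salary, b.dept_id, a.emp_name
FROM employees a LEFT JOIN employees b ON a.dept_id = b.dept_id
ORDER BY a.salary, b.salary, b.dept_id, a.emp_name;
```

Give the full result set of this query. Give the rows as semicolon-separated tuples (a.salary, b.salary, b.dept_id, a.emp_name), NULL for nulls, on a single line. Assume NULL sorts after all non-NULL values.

LEFT JOIN keeps every row from `employees a`; unmatched rows get NULL for `employees b`'s columns.
Matching on a.dept_id = b.dept_id. A NULL in a compared column never satisfies the condition.
- a row (dept_id=NULL): no match → kept, b columns NULL.
- a row (dept_id=1): matches 1 b row(s) → 1 output row(s).
- a row (dept_id=4): matches 2 b row(s) → 2 output row(s).
- a row (dept_id=4): matches 2 b row(s) → 2 output row(s).
- a row (dept_id=8): matches 2 b row(s) → 2 output row(s).
- a row (dept_id=8): matches 2 b row(s) → 2 output row(s).
After projecting and ordering:
a.salary | b.salary | b.dept_id | a.emp_name
50 | 50 | 1 | Tom
65 | 65 | 4 | Heidi
65 | 65 | 4 | Heidi
65 | 65 | 4 | Omar
65 | 65 | 4 | Omar
65 | 65 | 8 | Zane
65 | 90 | 8 | Zane
90 | 65 | 8 | Pia
90 | 90 | 8 | Pia
90 | NULL | NULL | Wendy

(50, 50, 1, Tom); (65, 65, 4, Heidi); (65, 65, 4, Heidi); (65, 65, 4, Omar); (65, 65, 4, Omar); (65, 65, 8, Zane); (65, 90, 8, Zane); (90, 65, 8, Pia); (90, 90, 8, Pia); (90, NULL, NULL, Wendy)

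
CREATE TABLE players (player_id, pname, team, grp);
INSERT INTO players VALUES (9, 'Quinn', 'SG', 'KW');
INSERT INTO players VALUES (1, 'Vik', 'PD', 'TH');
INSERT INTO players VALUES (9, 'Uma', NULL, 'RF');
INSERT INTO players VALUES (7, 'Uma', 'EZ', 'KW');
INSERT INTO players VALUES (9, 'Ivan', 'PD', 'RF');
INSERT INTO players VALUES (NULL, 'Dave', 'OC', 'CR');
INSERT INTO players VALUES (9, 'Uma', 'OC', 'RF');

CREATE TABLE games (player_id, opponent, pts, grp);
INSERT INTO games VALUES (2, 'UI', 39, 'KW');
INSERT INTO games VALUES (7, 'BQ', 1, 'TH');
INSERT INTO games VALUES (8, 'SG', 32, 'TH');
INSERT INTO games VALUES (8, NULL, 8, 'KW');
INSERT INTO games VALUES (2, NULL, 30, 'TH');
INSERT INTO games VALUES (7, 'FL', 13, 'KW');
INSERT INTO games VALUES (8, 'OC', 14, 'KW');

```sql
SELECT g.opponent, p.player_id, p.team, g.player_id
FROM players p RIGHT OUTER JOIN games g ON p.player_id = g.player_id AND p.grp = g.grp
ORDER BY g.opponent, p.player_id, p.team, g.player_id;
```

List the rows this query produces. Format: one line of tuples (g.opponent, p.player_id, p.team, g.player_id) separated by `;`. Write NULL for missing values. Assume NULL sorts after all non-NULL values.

RIGHT JOIN keeps every row from `games`; unmatched rows get NULL for `players`'s columns.
Matching on p.player_id = g.player_id AND p.grp = g.grp. A NULL in a compared column never satisfies the condition.
Matched pairs: 1; unmatched g rows kept: 6.

(BQ, NULL, NULL, 7); (FL, 7, EZ, 7); (OC, NULL, NULL, 8); (SG, NULL, NULL, 8); (UI, NULL, NULL, 2); (NULL, NULL, NULL, 2); (NULL, NULL, NULL, 8)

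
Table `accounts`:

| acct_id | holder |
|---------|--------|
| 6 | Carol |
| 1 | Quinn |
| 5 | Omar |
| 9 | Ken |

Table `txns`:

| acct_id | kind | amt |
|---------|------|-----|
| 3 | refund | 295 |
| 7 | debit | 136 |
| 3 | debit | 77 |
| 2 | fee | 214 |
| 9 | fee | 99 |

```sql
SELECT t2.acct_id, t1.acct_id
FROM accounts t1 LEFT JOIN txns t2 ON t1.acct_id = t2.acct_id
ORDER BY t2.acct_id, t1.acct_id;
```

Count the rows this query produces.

4

LEFT JOIN keeps every row from `accounts`; unmatched rows get NULL for `txns`'s columns.
Matching on t1.acct_id = t2.acct_id.
- acct_id=6: no t2 row matches, row kept with t2 columns NULL.
- acct_id=1: no t2 row matches, row kept with t2 columns NULL.
- acct_id=5: no t2 row matches, row kept with t2 columns NULL.
- acct_id=9: 1 matching t2 row(s), so 1 row(s) emitted.
Total: 1 matched + 3 padded = 4 rows.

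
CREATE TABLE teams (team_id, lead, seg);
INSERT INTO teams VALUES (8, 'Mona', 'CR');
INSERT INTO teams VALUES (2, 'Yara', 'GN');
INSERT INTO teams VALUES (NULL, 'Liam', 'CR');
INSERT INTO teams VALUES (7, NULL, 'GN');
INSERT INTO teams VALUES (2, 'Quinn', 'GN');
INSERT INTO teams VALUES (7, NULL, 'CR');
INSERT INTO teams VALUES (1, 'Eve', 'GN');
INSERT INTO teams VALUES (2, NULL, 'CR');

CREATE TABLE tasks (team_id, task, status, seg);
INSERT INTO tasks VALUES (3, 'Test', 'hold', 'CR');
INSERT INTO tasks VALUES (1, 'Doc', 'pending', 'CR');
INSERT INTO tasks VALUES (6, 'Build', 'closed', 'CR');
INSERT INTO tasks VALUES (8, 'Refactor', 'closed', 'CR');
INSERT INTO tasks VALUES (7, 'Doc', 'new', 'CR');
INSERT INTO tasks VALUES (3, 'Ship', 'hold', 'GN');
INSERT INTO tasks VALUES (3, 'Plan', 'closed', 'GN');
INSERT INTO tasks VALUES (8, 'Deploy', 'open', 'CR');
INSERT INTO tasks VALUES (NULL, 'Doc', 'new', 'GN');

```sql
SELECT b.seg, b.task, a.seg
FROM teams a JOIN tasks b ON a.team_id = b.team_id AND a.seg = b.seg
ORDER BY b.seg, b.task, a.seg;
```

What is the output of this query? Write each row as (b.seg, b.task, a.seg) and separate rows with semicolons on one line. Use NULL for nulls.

INNER JOIN keeps only pairs where the ON condition holds.
Matching on a.team_id = b.team_id AND a.seg = b.seg. A NULL in a compared column never satisfies the condition.
Matched pairs: 3.

(CR, Deploy, CR); (CR, Doc, CR); (CR, Refactor, CR)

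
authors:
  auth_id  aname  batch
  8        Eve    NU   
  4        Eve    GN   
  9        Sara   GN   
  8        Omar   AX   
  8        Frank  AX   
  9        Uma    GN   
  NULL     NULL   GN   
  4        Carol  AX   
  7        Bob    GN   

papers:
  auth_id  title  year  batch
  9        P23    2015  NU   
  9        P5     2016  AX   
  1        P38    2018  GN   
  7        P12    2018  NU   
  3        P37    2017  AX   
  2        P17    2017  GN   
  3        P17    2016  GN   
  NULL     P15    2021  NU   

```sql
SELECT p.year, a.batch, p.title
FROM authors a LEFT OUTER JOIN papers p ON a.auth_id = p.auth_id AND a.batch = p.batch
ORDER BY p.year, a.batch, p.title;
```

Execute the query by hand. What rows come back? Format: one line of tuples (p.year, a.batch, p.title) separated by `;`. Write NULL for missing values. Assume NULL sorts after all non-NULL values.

(NULL, AX, NULL); (NULL, AX, NULL); (NULL, AX, NULL); (NULL, GN, NULL); (NULL, GN, NULL); (NULL, GN, NULL); (NULL, GN, NULL); (NULL, GN, NULL); (NULL, NU, NULL)

LEFT JOIN keeps every row from `authors`; unmatched rows get NULL for `papers`'s columns.
Matching on a.auth_id = p.auth_id AND a.batch = p.batch. A NULL in a compared column never satisfies the condition.
- a (auth_id=8, batch=NU) has no partner → padded with NULL.
- a (auth_id=4, batch=GN) has no partner → padded with NULL.
- a (auth_id=9, batch=GN) has no partner → padded with NULL.
- a (auth_id=8, batch=AX) has no partner → padded with NULL.
- a (auth_id=8, batch=AX) has no partner → padded with NULL.
- a (auth_id=9, batch=GN) has no partner → padded with NULL.
- a (auth_id=NULL, batch=GN) has no partner → padded with NULL.
- a (auth_id=4, batch=AX) has no partner → padded with NULL.
- a (auth_id=7, batch=GN) has no partner → padded with NULL.
After projecting and ordering:
p.year | a.batch | p.title
NULL | AX | NULL
NULL | AX | NULL
NULL | AX | NULL
NULL | GN | NULL
NULL | GN | NULL
NULL | GN | NULL
NULL | GN | NULL
NULL | GN | NULL
NULL | NU | NULL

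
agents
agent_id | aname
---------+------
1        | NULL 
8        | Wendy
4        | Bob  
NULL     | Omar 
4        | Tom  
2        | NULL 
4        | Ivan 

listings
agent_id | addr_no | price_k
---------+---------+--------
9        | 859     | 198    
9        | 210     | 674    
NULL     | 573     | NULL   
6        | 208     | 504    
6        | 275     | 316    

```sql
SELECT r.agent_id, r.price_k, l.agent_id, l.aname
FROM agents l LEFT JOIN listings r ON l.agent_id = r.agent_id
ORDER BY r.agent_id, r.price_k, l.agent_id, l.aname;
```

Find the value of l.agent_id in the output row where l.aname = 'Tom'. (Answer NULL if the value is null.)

4

LEFT JOIN keeps every row from `agents`; unmatched rows get NULL for `listings`'s columns.
Matching on l.agent_id = r.agent_id. A NULL in a compared column never satisfies the condition.
Matched pairs: 0; unmatched l rows kept: 7.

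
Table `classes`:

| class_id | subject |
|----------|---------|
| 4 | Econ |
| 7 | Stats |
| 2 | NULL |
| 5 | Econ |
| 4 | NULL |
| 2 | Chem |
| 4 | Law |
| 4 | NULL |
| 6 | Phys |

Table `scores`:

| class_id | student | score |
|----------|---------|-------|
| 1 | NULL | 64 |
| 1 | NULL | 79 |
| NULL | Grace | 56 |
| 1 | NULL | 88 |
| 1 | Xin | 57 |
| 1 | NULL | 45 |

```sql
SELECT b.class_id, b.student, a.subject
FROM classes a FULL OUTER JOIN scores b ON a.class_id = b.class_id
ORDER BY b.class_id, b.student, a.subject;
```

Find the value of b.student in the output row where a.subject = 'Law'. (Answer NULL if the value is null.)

NULL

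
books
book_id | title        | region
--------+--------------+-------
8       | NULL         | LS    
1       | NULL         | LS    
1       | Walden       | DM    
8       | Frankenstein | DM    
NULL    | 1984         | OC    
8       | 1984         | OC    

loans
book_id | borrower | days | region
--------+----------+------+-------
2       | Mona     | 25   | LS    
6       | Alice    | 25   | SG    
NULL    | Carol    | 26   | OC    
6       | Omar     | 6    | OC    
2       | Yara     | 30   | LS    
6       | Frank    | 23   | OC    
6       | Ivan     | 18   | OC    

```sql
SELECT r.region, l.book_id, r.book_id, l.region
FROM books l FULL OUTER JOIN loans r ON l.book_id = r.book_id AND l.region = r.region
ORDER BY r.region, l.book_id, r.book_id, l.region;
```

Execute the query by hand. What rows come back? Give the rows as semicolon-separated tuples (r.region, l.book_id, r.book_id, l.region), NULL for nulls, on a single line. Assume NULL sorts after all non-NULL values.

FULL OUTER JOIN keeps every row from both sides; unmatched rows get NULL for the other side's columns.
Matching on l.book_id = r.book_id AND l.region = r.region. A NULL in a compared column never satisfies the condition.
Matched pairs: 0; unmatched l rows kept: 6; unmatched r rows kept: 7.

(LS, NULL, 2, NULL); (LS, NULL, 2, NULL); (OC, NULL, 6, NULL); (OC, NULL, 6, NULL); (OC, NULL, 6, NULL); (OC, NULL, NULL, NULL); (SG, NULL, 6, NULL); (NULL, 1, NULL, DM); (NULL, 1, NULL, LS); (NULL, 8, NULL, DM); (NULL, 8, NULL, LS); (NULL, 8, NULL, OC); (NULL, NULL, NULL, OC)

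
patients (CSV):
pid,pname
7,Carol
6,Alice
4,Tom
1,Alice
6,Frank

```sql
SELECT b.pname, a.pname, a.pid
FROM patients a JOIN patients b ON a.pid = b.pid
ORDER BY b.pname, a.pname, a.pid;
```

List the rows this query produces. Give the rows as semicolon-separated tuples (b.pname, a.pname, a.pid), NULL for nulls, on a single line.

INNER JOIN keeps only pairs where the ON condition holds.
Matching on a.pid = b.pid.
Matched pairs: 7.

(Alice, Alice, 1); (Alice, Alice, 6); (Alice, Frank, 6); (Carol, Carol, 7); (Frank, Alice, 6); (Frank, Frank, 6); (Tom, Tom, 4)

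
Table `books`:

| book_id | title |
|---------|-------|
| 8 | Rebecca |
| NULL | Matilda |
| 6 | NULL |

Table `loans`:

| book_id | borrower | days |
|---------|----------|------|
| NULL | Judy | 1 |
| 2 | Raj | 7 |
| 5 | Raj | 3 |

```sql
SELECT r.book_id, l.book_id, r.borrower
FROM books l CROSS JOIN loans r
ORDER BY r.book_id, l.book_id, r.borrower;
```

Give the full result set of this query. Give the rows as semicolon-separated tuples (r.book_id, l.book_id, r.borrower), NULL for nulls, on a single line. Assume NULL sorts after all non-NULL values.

(2, 6, Raj); (2, 8, Raj); (2, NULL, Raj); (5, 6, Raj); (5, 8, Raj); (5, NULL, Raj); (NULL, 6, Judy); (NULL, 8, Judy); (NULL, NULL, Judy)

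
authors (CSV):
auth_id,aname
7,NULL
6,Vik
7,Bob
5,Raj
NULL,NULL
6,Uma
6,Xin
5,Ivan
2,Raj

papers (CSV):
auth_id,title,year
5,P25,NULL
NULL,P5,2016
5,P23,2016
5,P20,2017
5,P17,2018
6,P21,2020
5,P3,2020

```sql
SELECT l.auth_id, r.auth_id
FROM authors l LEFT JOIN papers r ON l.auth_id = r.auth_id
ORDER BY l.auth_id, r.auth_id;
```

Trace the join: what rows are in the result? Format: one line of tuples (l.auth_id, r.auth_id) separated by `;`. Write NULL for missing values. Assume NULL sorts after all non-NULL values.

LEFT JOIN keeps every row from `authors`; unmatched rows get NULL for `papers`'s columns.
Matching on l.auth_id = r.auth_id. A NULL in a compared column never satisfies the condition.
- auth_id=7: no r row matches, row kept with r columns NULL.
- auth_id=6: 1 matching r row(s), so 1 row(s) emitted.
- auth_id=7: no r row matches, row kept with r columns NULL.
- auth_id=5: 5 matching r row(s), so 5 row(s) emitted.
- auth_id=NULL: no r row matches, row kept with r columns NULL.
- auth_id=6: 1 matching r row(s), so 1 row(s) emitted.
- auth_id=6: 1 matching r row(s), so 1 row(s) emitted.
- auth_id=5: 5 matching r row(s), so 5 row(s) emitted.
- auth_id=2: no r row matches, row kept with r columns NULL.

(2, NULL); (5, 5); (5, 5); (5, 5); (5, 5); (5, 5); (5, 5); (5, 5); (5, 5); (5, 5); (5, 5); (6, 6); (6, 6); (6, 6); (7, NULL); (7, NULL); (NULL, NULL)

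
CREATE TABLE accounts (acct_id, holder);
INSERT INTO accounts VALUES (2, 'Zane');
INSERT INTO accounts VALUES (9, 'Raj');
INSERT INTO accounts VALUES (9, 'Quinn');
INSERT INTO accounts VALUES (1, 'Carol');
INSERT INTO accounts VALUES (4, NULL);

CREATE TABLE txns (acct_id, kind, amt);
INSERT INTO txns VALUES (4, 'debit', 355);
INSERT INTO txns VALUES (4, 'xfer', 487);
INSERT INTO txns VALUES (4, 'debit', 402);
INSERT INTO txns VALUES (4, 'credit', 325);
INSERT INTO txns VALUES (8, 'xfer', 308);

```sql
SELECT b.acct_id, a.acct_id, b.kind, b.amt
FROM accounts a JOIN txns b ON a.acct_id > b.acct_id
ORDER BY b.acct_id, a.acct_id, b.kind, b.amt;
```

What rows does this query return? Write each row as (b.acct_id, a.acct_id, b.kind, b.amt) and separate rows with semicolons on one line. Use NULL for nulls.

INNER JOIN keeps only pairs where the ON condition holds.
Matching on a.acct_id > b.acct_id.
- a (acct_id=2) has no partner → excluded.
- a (acct_id=9) pairs with 5 row(s) of b.
- a (acct_id=9) pairs with 5 row(s) of b.
- a (acct_id=1) has no partner → excluded.
- a (acct_id=4) has no partner → excluded.
After projecting and ordering:
b.acct_id | a.acct_id | b.kind | b.amt
4 | 9 | credit | 325
4 | 9 | credit | 325
4 | 9 | debit | 355
4 | 9 | debit | 355
4 | 9 | debit | 402
4 | 9 | debit | 402
4 | 9 | xfer | 487
4 | 9 | xfer | 487
8 | 9 | xfer | 308
8 | 9 | xfer | 308

(4, 9, credit, 325); (4, 9, credit, 325); (4, 9, debit, 355); (4, 9, debit, 355); (4, 9, debit, 402); (4, 9, debit, 402); (4, 9, xfer, 487); (4, 9, xfer, 487); (8, 9, xfer, 308); (8, 9, xfer, 308)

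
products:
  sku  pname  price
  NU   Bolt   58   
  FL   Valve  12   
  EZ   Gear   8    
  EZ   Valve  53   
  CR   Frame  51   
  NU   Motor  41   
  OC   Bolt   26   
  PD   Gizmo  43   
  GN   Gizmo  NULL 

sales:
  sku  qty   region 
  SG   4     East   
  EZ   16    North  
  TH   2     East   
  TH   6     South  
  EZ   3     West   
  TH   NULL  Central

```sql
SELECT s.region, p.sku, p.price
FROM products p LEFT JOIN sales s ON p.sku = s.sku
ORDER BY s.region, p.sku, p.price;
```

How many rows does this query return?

LEFT JOIN keeps every row from `products`; unmatched rows get NULL for `sales`'s columns.
Matching on p.sku = s.sku.
- p[0] sku=NU → no match; kept with NULLs on the s side.
- p[1] sku=FL → no match; kept with NULLs on the s side.
- p[2] sku=EZ → 2 match(es) in s → 2 row(s).
- p[3] sku=EZ → 2 match(es) in s → 2 row(s).
- p[4] sku=CR → no match; kept with NULLs on the s side.
- p[5] sku=NU → no match; kept with NULLs on the s side.
- p[6] sku=OC → no match; kept with NULLs on the s side.
- p[7] sku=PD → no match; kept with NULLs on the s side.
- p[8] sku=GN → no match; kept with NULLs on the s side.
Total: 4 matched + 7 padded = 11 rows.

11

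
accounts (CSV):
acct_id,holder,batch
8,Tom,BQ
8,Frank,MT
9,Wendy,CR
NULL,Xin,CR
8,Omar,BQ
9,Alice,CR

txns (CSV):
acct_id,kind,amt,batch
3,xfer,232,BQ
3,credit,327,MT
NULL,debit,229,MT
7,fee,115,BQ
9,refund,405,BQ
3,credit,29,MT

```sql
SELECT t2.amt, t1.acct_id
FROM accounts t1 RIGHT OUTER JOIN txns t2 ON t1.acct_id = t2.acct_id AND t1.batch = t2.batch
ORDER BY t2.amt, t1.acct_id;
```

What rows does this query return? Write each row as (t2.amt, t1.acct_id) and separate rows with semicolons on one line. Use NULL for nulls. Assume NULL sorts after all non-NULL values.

RIGHT JOIN keeps every row from `txns`; unmatched rows get NULL for `accounts`'s columns.
Matching on t1.acct_id = t2.acct_id AND t1.batch = t2.batch. A NULL in a compared column never satisfies the condition.
- t1[0] acct_id=8, batch=BQ → no match.
- t1[1] acct_id=8, batch=MT → no match.
- t1[2] acct_id=9, batch=CR → no match.
- t1[3] acct_id=NULL, batch=CR → no match.
- t1[4] acct_id=8, batch=BQ → no match.
- t1[5] acct_id=9, batch=CR → no match.
- 6 t2 row(s) had no t1 match → kept, t1 columns NULL.
After projecting and ordering:
t2.amt | t1.acct_id
29 | NULL
115 | NULL
229 | NULL
232 | NULL
327 | NULL
405 | NULL

(29, NULL); (115, NULL); (229, NULL); (232, NULL); (327, NULL); (405, NULL)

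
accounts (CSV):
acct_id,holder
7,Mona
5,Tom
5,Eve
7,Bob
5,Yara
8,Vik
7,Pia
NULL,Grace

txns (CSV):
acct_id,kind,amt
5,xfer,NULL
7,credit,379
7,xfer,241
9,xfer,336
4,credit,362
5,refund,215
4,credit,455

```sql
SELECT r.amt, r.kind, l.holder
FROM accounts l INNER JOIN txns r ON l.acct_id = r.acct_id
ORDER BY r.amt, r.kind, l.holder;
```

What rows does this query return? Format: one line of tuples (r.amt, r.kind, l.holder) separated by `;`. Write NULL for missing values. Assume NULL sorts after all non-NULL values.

INNER JOIN keeps only pairs where the ON condition holds.
Matching on l.acct_id = r.acct_id. A NULL in a compared column never satisfies the condition.
- l (acct_id=7) pairs with 2 row(s) of r.
- l (acct_id=5) pairs with 2 row(s) of r.
- l (acct_id=5) pairs with 2 row(s) of r.
- l (acct_id=7) pairs with 2 row(s) of r.
- l (acct_id=5) pairs with 2 row(s) of r.
- l (acct_id=8) has no partner → excluded.
- l (acct_id=7) pairs with 2 row(s) of r.
- l (acct_id=NULL) has no partner → excluded.

(215, refund, Eve); (215, refund, Tom); (215, refund, Yara); (241, xfer, Bob); (241, xfer, Mona); (241, xfer, Pia); (379, credit, Bob); (379, credit, Mona); (379, credit, Pia); (NULL, xfer, Eve); (NULL, xfer, Tom); (NULL, xfer, Yara)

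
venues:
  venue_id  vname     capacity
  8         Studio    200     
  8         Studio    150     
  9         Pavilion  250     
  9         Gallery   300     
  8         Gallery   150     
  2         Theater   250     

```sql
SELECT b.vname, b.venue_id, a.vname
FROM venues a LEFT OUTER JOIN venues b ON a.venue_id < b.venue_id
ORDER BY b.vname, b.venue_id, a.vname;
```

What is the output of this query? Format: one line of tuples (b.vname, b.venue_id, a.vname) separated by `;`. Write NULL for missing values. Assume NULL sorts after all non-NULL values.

(Gallery, 8, Theater); (Gallery, 9, Gallery); (Gallery, 9, Studio); (Gallery, 9, Studio); (Gallery, 9, Theater); (Pavilion, 9, Gallery); (Pavilion, 9, Studio); (Pavilion, 9, Studio); (Pavilion, 9, Theater); (Studio, 8, Theater); (Studio, 8, Theater); (NULL, NULL, Gallery); (NULL, NULL, Pavilion)

LEFT JOIN keeps every row from `venues a`; unmatched rows get NULL for `venues b`'s columns.
Matching on a.venue_id < b.venue_id.
- a[0] venue_id=8 → 2 match(es) in b → 2 row(s).
- a[1] venue_id=8 → 2 match(es) in b → 2 row(s).
- a[2] venue_id=9 → no match; kept with NULLs on the b side.
- a[3] venue_id=9 → no match; kept with NULLs on the b side.
- a[4] venue_id=8 → 2 match(es) in b → 2 row(s).
- a[5] venue_id=2 → 5 match(es) in b → 5 row(s).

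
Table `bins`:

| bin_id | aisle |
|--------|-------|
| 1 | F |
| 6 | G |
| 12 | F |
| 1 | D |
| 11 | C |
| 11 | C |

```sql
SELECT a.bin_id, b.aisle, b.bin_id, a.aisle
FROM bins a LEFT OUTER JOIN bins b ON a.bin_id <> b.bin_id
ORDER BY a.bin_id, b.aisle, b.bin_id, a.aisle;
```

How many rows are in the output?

26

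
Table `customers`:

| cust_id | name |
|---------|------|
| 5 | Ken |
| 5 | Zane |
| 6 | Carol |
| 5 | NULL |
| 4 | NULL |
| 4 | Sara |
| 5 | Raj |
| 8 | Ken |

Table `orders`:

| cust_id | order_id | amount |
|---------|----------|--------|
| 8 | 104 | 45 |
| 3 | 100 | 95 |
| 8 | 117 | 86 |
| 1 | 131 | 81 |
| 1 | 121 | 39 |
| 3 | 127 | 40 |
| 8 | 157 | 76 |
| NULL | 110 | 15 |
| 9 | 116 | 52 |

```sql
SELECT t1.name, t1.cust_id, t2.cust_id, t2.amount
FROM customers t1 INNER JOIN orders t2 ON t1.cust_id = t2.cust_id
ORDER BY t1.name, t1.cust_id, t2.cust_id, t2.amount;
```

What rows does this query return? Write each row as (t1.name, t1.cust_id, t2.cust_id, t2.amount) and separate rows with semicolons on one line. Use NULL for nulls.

INNER JOIN keeps only pairs where the ON condition holds.
Matching on t1.cust_id = t2.cust_id. A NULL in a compared column never satisfies the condition.
Matched pairs: 3.

(Ken, 8, 8, 45); (Ken, 8, 8, 76); (Ken, 8, 8, 86)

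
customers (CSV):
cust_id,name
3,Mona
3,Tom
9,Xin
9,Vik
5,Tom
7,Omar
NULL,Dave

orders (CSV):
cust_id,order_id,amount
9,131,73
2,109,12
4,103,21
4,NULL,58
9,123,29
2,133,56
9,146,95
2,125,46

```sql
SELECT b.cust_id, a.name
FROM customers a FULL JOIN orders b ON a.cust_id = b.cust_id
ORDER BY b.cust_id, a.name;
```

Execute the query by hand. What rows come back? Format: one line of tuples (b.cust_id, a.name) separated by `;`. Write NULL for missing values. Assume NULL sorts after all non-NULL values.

FULL OUTER JOIN keeps every row from both sides; unmatched rows get NULL for the other side's columns.
Matching on a.cust_id = b.cust_id. A NULL in a compared column never satisfies the condition.
- a (cust_id=3) has no partner → padded with NULL.
- a (cust_id=3) has no partner → padded with NULL.
- a (cust_id=9) pairs with 3 row(s) of b.
- a (cust_id=9) pairs with 3 row(s) of b.
- a (cust_id=5) has no partner → padded with NULL.
- a (cust_id=7) has no partner → padded with NULL.
- a (cust_id=NULL) has no partner → padded with NULL.
- plus 5 unmatched b row(s), each kept with NULL a columns.

(2, NULL); (2, NULL); (2, NULL); (4, NULL); (4, NULL); (9, Vik); (9, Vik); (9, Vik); (9, Xin); (9, Xin); (9, Xin); (NULL, Dave); (NULL, Mona); (NULL, Omar); (NULL, Tom); (NULL, Tom)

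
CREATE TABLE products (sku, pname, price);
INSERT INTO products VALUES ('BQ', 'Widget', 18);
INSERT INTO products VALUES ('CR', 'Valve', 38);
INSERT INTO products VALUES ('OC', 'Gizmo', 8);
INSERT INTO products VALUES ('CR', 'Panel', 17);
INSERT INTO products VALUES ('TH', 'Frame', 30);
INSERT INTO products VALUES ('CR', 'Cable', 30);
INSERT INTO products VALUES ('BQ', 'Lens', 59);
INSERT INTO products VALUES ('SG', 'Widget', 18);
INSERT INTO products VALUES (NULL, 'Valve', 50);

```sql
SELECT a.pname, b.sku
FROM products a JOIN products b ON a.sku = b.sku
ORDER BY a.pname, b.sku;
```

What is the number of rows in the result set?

INNER JOIN keeps only pairs where the ON condition holds.
Matching on a.sku = b.sku. A NULL in a compared column never satisfies the condition.
- a (sku=BQ) pairs with 2 row(s) of b.
- a (sku=CR) pairs with 3 row(s) of b.
- a (sku=OC) pairs with 1 row(s) of b.
- a (sku=CR) pairs with 3 row(s) of b.
- a (sku=TH) pairs with 1 row(s) of b.
- a (sku=CR) pairs with 3 row(s) of b.
- a (sku=BQ) pairs with 2 row(s) of b.
- a (sku=SG) pairs with 1 row(s) of b.
- a (sku=NULL) has no partner → excluded.
Total: 16 rows.

16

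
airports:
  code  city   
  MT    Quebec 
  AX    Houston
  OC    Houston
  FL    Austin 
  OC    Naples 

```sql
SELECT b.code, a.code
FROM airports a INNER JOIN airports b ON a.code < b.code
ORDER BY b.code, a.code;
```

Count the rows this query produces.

9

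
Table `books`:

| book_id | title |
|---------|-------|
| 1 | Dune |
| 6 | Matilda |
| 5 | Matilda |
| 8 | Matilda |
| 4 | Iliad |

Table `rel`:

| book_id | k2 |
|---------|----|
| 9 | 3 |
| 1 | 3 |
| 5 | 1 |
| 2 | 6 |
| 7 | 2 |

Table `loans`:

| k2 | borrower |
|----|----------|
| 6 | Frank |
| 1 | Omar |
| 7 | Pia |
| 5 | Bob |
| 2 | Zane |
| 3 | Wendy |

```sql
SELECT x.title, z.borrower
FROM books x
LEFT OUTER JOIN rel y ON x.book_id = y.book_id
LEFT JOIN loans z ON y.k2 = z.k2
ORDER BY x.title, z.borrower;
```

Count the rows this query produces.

Step 1 — x LEFT JOIN y on book_id → 5 row(s).
Then LEFT JOIN `loans z` on k2: each of those 5 rows is kept; rows whose y.k2 has no match in z get NULL for z's columns.
Result: 5 row(s).

5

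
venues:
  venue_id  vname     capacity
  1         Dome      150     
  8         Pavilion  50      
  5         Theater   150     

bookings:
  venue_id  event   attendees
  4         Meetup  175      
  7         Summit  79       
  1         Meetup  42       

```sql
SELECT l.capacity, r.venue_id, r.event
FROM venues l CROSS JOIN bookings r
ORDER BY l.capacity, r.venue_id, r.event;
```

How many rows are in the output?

9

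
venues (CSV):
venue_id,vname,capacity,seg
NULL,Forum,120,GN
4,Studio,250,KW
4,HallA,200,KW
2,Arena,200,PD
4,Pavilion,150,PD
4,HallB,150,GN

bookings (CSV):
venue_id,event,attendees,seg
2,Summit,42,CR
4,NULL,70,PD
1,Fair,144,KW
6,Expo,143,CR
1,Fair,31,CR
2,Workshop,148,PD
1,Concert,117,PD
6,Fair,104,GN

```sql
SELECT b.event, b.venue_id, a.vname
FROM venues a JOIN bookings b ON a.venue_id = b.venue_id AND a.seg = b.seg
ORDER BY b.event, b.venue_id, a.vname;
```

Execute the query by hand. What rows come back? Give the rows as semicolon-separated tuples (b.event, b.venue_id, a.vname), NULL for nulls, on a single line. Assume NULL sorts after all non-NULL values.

INNER JOIN keeps only pairs where the ON condition holds.
Matching on a.venue_id = b.venue_id AND a.seg = b.seg. A NULL in a compared column never satisfies the condition.
- a[0] venue_id=NULL, seg=GN → no match; dropped.
- a[1] venue_id=4, seg=KW → no match; dropped.
- a[2] venue_id=4, seg=KW → no match; dropped.
- a[3] venue_id=2, seg=PD → 1 match(es) in b → 1 row(s).
- a[4] venue_id=4, seg=PD → 1 match(es) in b → 1 row(s).
- a[5] venue_id=4, seg=GN → no match; dropped.
After projecting and ordering:
b.event | b.venue_id | a.vname
Workshop | 2 | Arena
NULL | 4 | Pavilion

(Workshop, 2, Arena); (NULL, 4, Pavilion)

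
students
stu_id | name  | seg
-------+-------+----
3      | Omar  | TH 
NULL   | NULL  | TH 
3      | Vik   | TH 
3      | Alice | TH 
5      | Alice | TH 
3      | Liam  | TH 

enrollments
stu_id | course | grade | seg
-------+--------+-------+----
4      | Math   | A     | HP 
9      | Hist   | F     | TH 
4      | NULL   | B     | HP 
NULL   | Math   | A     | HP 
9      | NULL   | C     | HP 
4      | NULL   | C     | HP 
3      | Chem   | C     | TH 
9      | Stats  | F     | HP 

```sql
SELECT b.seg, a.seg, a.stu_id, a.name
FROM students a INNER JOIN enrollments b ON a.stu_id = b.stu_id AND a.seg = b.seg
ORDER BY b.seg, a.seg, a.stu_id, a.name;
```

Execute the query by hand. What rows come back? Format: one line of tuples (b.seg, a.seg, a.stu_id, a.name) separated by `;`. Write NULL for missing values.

(TH, TH, 3, Alice); (TH, TH, 3, Liam); (TH, TH, 3, Omar); (TH, TH, 3, Vik)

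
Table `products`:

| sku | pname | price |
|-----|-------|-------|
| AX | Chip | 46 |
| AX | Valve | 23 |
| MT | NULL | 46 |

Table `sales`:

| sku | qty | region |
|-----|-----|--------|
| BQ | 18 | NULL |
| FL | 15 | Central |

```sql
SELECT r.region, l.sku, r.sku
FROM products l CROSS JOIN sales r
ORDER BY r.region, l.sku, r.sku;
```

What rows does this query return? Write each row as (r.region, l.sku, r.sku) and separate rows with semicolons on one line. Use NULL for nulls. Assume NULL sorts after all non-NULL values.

(Central, AX, FL); (Central, AX, FL); (Central, MT, FL); (NULL, AX, BQ); (NULL, AX, BQ); (NULL, MT, BQ)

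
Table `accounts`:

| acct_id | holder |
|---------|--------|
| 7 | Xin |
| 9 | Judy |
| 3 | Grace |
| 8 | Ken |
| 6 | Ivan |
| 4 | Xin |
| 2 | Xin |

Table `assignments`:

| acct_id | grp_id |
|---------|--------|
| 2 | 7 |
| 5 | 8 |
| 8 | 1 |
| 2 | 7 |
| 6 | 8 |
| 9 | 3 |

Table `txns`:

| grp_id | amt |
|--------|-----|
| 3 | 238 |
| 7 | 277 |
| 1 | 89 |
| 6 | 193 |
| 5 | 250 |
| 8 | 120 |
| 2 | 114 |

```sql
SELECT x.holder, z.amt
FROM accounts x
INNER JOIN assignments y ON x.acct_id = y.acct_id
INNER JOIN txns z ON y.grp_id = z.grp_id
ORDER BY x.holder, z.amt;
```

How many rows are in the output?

5

Evaluate left to right. First `accounts x INNER JOIN assignments y` on acct_id: 5 row(s).
Then INNER JOIN `txns z` on grp_id: keep only rows whose y.grp_id appears in z.
Result: 5 row(s).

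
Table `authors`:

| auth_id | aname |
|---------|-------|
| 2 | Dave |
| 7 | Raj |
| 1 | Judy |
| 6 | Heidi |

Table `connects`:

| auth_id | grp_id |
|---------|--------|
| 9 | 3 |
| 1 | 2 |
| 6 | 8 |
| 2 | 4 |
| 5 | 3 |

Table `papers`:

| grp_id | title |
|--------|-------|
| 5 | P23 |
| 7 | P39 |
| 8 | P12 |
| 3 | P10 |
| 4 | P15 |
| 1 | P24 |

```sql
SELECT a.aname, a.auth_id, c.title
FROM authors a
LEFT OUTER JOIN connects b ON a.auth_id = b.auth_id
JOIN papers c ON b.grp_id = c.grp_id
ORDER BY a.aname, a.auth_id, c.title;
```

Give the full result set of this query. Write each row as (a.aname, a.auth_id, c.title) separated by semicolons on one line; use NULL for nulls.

Joins associate left-to-right: authors LEFT JOIN connects on auth_id gives 4 intermediate row(s).
Then INNER JOIN `papers c` on grp_id: keep only rows whose b.grp_id appears in c.

(Dave, 2, P15); (Heidi, 6, P12)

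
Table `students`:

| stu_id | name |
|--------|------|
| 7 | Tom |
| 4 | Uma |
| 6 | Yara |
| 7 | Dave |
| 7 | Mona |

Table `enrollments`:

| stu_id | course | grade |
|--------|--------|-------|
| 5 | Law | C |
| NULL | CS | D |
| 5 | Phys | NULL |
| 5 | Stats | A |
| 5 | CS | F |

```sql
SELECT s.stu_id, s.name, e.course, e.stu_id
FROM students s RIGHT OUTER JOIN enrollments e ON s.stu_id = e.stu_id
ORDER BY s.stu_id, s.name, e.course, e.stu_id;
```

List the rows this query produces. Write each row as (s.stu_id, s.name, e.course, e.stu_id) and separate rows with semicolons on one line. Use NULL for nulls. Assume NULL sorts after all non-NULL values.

(NULL, NULL, CS, 5); (NULL, NULL, CS, NULL); (NULL, NULL, Law, 5); (NULL, NULL, Phys, 5); (NULL, NULL, Stats, 5)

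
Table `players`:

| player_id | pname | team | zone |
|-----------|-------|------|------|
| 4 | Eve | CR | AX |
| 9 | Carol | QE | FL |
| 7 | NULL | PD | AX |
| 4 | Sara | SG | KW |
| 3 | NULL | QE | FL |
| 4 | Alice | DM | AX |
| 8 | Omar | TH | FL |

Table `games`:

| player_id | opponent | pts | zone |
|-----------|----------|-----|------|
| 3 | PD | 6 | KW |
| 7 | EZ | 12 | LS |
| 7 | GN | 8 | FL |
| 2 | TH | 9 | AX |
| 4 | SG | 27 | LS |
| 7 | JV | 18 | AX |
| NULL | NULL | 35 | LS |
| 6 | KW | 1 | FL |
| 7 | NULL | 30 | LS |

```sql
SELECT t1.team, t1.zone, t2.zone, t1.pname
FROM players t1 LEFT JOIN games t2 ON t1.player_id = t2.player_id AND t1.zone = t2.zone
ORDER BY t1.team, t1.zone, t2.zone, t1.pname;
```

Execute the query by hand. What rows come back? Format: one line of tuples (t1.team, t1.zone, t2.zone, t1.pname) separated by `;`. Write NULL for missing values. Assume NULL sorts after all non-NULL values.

(CR, AX, NULL, Eve); (DM, AX, NULL, Alice); (PD, AX, AX, NULL); (QE, FL, NULL, Carol); (QE, FL, NULL, NULL); (SG, KW, NULL, Sara); (TH, FL, NULL, Omar)

LEFT JOIN keeps every row from `players`; unmatched rows get NULL for `games`'s columns.
Matching on t1.player_id = t2.player_id AND t1.zone = t2.zone. A NULL in a compared column never satisfies the condition.
- player_id=4, zone=AX: no t2 row matches, row kept with t2 columns NULL.
- player_id=9, zone=FL: no t2 row matches, row kept with t2 columns NULL.
- player_id=7, zone=AX: 1 matching t2 row(s), so 1 row(s) emitted.
- player_id=4, zone=KW: no t2 row matches, row kept with t2 columns NULL.
- player_id=3, zone=FL: no t2 row matches, row kept with t2 columns NULL.
- player_id=4, zone=AX: no t2 row matches, row kept with t2 columns NULL.
- player_id=8, zone=FL: no t2 row matches, row kept with t2 columns NULL.
After projecting and ordering:
t1.team | t1.zone | t2.zone | t1.pname
CR | AX | NULL | Eve
DM | AX | NULL | Alice
PD | AX | AX | NULL
QE | FL | NULL | Carol
QE | FL | NULL | NULL
SG | KW | NULL | Sara
TH | FL | NULL | Omar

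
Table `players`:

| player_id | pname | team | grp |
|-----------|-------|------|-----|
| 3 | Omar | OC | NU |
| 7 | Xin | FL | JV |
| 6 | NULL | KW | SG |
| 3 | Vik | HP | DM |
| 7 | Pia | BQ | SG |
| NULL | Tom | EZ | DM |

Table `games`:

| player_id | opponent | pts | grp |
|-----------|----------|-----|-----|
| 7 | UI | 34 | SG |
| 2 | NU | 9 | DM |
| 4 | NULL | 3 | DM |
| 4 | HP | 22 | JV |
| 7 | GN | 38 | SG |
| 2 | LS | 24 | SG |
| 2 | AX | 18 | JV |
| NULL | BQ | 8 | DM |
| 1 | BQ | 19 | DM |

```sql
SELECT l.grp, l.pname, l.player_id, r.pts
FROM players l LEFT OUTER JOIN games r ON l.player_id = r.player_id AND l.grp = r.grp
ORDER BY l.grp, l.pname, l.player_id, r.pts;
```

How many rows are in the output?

7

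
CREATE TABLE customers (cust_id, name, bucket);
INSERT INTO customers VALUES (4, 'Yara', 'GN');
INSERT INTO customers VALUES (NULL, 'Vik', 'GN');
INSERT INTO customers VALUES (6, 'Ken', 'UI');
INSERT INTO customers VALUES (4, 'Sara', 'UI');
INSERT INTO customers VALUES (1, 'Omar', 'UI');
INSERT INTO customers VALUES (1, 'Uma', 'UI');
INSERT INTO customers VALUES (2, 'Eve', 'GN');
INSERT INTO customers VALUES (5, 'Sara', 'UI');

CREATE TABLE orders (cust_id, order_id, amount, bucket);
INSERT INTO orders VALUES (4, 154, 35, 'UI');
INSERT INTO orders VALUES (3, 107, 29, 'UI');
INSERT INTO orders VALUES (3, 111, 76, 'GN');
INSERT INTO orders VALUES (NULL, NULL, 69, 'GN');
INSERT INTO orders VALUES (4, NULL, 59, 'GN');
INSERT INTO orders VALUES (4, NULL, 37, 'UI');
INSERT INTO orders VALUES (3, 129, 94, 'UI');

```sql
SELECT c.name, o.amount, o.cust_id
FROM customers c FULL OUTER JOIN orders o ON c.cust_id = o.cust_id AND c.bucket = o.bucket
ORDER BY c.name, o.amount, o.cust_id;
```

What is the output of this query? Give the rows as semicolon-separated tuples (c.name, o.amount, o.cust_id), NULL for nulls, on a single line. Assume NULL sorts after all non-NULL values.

FULL OUTER JOIN keeps every row from both sides; unmatched rows get NULL for the other side's columns.
Matching on c.cust_id = o.cust_id AND c.bucket = o.bucket. A NULL in a compared column never satisfies the condition.
- c[0] cust_id=4, bucket=GN → 1 match(es) in o → 1 row(s).
- c[1] cust_id=NULL, bucket=GN → no match; kept with NULLs on the o side.
- c[2] cust_id=6, bucket=UI → no match; kept with NULLs on the o side.
- c[3] cust_id=4, bucket=UI → 2 match(es) in o → 2 row(s).
- c[4] cust_id=1, bucket=UI → no match; kept with NULLs on the o side.
- c[5] cust_id=1, bucket=UI → no match; kept with NULLs on the o side.
- c[6] cust_id=2, bucket=GN → no match; kept with NULLs on the o side.
- c[7] cust_id=5, bucket=UI → no match; kept with NULLs on the o side.
- 4 row(s) from o found no c partner → padded with NULL.

(Eve, NULL, NULL); (Ken, NULL, NULL); (Omar, NULL, NULL); (Sara, 35, 4); (Sara, 37, 4); (Sara, NULL, NULL); (Uma, NULL, NULL); (Vik, NULL, NULL); (Yara, 59, 4); (NULL, 29, 3); (NULL, 69, NULL); (NULL, 76, 3); (NULL, 94, 3)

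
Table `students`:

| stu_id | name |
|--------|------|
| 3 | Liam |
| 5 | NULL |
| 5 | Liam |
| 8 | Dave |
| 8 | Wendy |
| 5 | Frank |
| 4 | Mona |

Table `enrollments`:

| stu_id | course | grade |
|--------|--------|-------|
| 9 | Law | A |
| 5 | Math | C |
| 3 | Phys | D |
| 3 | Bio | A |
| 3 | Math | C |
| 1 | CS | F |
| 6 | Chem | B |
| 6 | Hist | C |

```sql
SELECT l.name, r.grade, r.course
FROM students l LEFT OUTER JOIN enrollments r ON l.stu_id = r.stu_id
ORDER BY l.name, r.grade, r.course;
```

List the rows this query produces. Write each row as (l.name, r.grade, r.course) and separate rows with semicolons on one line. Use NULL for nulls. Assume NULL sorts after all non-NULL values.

(Dave, NULL, NULL); (Frank, C, Math); (Liam, A, Bio); (Liam, C, Math); (Liam, C, Math); (Liam, D, Phys); (Mona, NULL, NULL); (Wendy, NULL, NULL); (NULL, C, Math)

LEFT JOIN keeps every row from `students`; unmatched rows get NULL for `enrollments`'s columns.
Matching on l.stu_id = r.stu_id.
- l row (stu_id=3): matches 3 r row(s) → 3 output row(s).
- l row (stu_id=5): matches 1 r row(s) → 1 output row(s).
- l row (stu_id=5): matches 1 r row(s) → 1 output row(s).
- l row (stu_id=8): no match → kept, r columns NULL.
- l row (stu_id=8): no match → kept, r columns NULL.
- l row (stu_id=5): matches 1 r row(s) → 1 output row(s).
- l row (stu_id=4): no match → kept, r columns NULL.
After projecting and ordering:
l.name | r.grade | r.course
Dave | NULL | NULL
Frank | C | Math
Liam | A | Bio
Liam | C | Math
Liam | C | Math
Liam | D | Phys
Mona | NULL | NULL
Wendy | NULL | NULL
NULL | C | Math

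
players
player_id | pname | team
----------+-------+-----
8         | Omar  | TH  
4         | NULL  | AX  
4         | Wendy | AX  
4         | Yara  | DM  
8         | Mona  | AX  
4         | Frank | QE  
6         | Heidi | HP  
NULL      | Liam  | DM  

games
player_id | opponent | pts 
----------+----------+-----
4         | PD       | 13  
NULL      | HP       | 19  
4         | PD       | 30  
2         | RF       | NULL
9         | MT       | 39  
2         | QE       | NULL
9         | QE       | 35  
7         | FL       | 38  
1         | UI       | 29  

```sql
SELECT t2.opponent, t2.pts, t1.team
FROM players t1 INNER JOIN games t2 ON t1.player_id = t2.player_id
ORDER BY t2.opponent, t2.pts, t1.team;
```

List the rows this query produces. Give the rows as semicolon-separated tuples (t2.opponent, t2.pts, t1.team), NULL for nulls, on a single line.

INNER JOIN keeps only pairs where the ON condition holds.
Matching on t1.player_id = t2.player_id. A NULL in a compared column never satisfies the condition.
- player_id=8: no matching t2 row, dropped.
- player_id=4: 2 matching t2 row(s), so 2 row(s) emitted.
- player_id=4: 2 matching t2 row(s), so 2 row(s) emitted.
- player_id=4: 2 matching t2 row(s), so 2 row(s) emitted.
- player_id=8: no matching t2 row, dropped.
- player_id=4: 2 matching t2 row(s), so 2 row(s) emitted.
- player_id=6: no matching t2 row, dropped.
- player_id=NULL: no matching t2 row, dropped.
After projecting and ordering:
t2.opponent | t2.pts | t1.team
PD | 13 | AX
PD | 13 | AX
PD | 13 | DM
PD | 13 | QE
PD | 30 | AX
PD | 30 | AX
PD | 30 | DM
PD | 30 | QE

(PD, 13, AX); (PD, 13, AX); (PD, 13, DM); (PD, 13, QE); (PD, 30, AX); (PD, 30, AX); (PD, 30, DM); (PD, 30, QE)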